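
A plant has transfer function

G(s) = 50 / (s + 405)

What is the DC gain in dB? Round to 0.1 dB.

G(0) = 50 / (405) ≈ 0.12346
20 log₁₀(0.12346) ≈ -18.17 dB

-18.2 dB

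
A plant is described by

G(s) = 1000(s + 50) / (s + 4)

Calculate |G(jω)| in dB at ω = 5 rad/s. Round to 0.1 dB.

77.9 dB

At s = jω = j5:
zero (s+50): 50 + j5 → |·| = √(50²+5²) = √2525 ≈ 50.249, ∠ = arctan(5/50) ≈ 5.71°
pole (s+4): 4 + j5 → |·| = √(4²+5²) = √41 ≈ 6.4031, ∠ = arctan(5/4) ≈ 51.34°
|G| = 1000 · 50.249 / 6.4031 ≈ 7847.6
Gain = 20 log₁₀(7847.6) ≈ 77.89 dB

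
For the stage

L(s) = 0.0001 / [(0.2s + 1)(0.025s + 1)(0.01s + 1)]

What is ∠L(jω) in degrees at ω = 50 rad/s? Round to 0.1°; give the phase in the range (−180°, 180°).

At ω = 50 rad/s:
pole (1 + j50·0.2) = 1 + j10 → |·| ≈ 10.05, ∠ ≈ 84.29°
pole (1 + j50·0.025) = 1 + j1.25 → |·| ≈ 1.6008, ∠ ≈ 51.34°
pole (1 + j50·0.01) = 1 + j0.5 → |·| ≈ 1.118, ∠ ≈ 26.57°
∠L = (0°) − (84.29° + 51.34° + 26.57°) = -162.20°

-162.2°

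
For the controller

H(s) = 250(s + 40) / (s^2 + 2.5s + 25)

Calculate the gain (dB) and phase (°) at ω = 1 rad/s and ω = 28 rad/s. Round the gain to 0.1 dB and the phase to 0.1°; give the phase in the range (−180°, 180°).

ω = 1: 52.4 dB, -4.5°; ω = 28: 24.1 dB, -139.7°

At s = jω = j1:
zero (s+40): 40 + j1 → |·| = √(40²+1²) = √1601 ≈ 40.012, ∠ = arctan(1/40) ≈ 1.43°
quadratic: (j1)² + 2.5·j1 + 25 = 24 + j2.5 → |·| ≈ 24.13, ∠ ≈ 5.95°
|H| = 250 · 40.012 / 24.13 ≈ 414.55
Gain = 20 log₁₀(414.55) ≈ 52.35 dB
∠H = 1.43° − 5.95° = -4.52°

At s = jω = j28:
zero (s+40): 40 + j28 → |·| = √(40²+28²) = √2384 ≈ 48.826, ∠ = arctan(28/40) ≈ 34.99°
quadratic: (j28)² + 2.5·j28 + 25 = -759 + j70 → |·| ≈ 762.22, ∠ ≈ 174.73°
|H| = 250 · 48.826 / 762.22 ≈ 16.014
Gain = 20 log₁₀(16.014) ≈ 24.09 dB
∠H = 34.99° − 174.73° = -139.74°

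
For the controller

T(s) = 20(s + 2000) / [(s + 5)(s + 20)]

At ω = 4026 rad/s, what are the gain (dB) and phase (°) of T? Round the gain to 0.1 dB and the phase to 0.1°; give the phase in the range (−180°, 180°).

-45.1 dB, -116.1°

At s = jω = j4026:
zero (s+2000): 2000 + j4026 → |·| = √(2000²+4026²) = √20208676 ≈ 4495.4, ∠ = arctan(4026/2000) ≈ 63.58°
pole (s+5): 5 + j4026 → |·| = √(5²+4026²) = √16208701 ≈ 4026, ∠ = arctan(4026/5) ≈ 89.93°
pole (s+20): 20 + j4026 → |·| = √(20²+4026²) = √16209076 ≈ 4026, ∠ = arctan(4026/20) ≈ 89.72°
|T| = 20 · 4495.4 / 1.6209e+07 ≈ 0.0055468
Gain = 20 log₁₀(0.0055468) ≈ -45.12 dB
∠T = 63.58° − 179.65° = -116.07°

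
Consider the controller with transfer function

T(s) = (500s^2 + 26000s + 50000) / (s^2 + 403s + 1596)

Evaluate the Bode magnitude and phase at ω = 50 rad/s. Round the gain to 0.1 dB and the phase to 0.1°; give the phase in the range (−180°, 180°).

Substitute s = j50:
Numerator: 500(j50)^2 + 26000(j50) + 50000 = -1200000 + j1300000
Denominator: (j50)^2 + 403(j50) + 1596 = -904 + j20150
|N| = √(1200000² + 1300000²) ≈ 1.7692e+06, ∠N ≈ 132.71°
|D| = √(904² + 20150²) ≈ 20170, ∠D ≈ 92.57°
|T| = 1.7692e+06 / 20170 ≈ 87.714
Gain = 20 log₁₀(87.714) ≈ 38.86 dB
∠T = 132.71° − 92.57° = 40.14°

38.9 dB, 40.1°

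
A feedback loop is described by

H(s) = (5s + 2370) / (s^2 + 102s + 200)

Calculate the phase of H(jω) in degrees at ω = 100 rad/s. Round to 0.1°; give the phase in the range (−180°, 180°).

Substitute s = j100:
Numerator: 5(j100) + 2370 = 2370 + j500
Denominator: (j100)^2 + 102(j100) + 200 = -9800 + j10200
|N| = √(2370² + 500²) ≈ 2422.2, ∠N ≈ 11.91°
|D| = √(9800² + 10200²) ≈ 14145, ∠D ≈ 133.85°
∠H = 11.91° − 133.85° = -121.94°

-121.9°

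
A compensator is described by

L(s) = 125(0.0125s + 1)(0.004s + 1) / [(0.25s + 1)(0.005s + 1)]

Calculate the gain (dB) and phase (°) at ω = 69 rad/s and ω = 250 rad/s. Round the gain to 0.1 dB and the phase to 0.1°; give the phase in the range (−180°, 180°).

At ω = 69 rad/s:
zero (1 + j69·0.0125) = 1 + j0.8625 → |·| ≈ 1.3206, ∠ ≈ 40.78°
zero (1 + j69·0.004) = 1 + j0.276 → |·| ≈ 1.0374, ∠ ≈ 15.43°
pole (1 + j69·0.25) = 1 + j17.25 → |·| ≈ 17.279, ∠ ≈ 86.68°
pole (1 + j69·0.005) = 1 + j0.345 → |·| ≈ 1.0578, ∠ ≈ 19.03°
|L| = 125 · 1.3206 · 1.0374 / (17.279 · 1.0578) ≈ 9.3693
Gain = 20 log₁₀(9.3693) ≈ 19.43 dB
∠L = (40.78° + 15.43°) − (86.68° + 19.03°) = -49.50°

At ω = 250 rad/s:
zero (1 + j250·0.0125) = 1 + j3.125 → |·| ≈ 3.2811, ∠ ≈ 72.26°
zero (1 + j250·0.004) = 1 + j1 → |·| ≈ 1.4142, ∠ ≈ 45.00°
pole (1 + j250·0.25) = 1 + j62.5 → |·| ≈ 62.508, ∠ ≈ 89.08°
pole (1 + j250·0.005) = 1 + j1.25 → |·| ≈ 1.6008, ∠ ≈ 51.34°
|L| = 125 · 3.2811 · 1.4142 / (62.508 · 1.6008) ≈ 5.7965
Gain = 20 log₁₀(5.7965) ≈ 15.26 dB
∠L = (72.26° + 45.00°) − (89.08° + 51.34°) = -23.16°

ω = 69: 19.4 dB, -49.5°; ω = 250: 15.3 dB, -23.2°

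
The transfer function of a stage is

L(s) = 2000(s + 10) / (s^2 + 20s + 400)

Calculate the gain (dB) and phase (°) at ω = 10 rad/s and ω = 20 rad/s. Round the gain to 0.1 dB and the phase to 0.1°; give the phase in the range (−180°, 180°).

ω = 10: 37.9 dB, 11.3°; ω = 20: 41.0 dB, -26.6°

At s = jω = j10:
zero (s+10): 10 + j10 → |·| = √(10²+10²) = √200 ≈ 14.142, ∠ = arctan(10/10) ≈ 45.00°
quadratic: (j10)² + 20·j10 + 400 = 300 + j200 → |·| ≈ 360.56, ∠ ≈ 33.69°
|L| = 2000 · 14.142 / 360.56 ≈ 78.445
Gain = 20 log₁₀(78.445) ≈ 37.89 dB
∠L = 45.00° − 33.69° = 11.31°

At s = jω = j20:
zero (s+10): 10 + j20 → |·| = √(10²+20²) = √500 ≈ 22.361, ∠ = arctan(20/10) ≈ 63.43°
quadratic: (j20)² + 20·j20 + 400 = 0 + j400 → |·| ≈ 400, ∠ ≈ 90.00°
|L| = 2000 · 22.361 / 400 ≈ 111.81
Gain = 20 log₁₀(111.81) ≈ 40.97 dB
∠L = 63.43° − 90.00° = -26.57°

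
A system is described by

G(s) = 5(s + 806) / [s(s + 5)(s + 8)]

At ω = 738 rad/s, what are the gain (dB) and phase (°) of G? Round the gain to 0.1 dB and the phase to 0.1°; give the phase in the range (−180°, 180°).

At s = jω = j738:
zero (s+806): 806 + j738 → |·| = √(806²+738²) = √1194280 ≈ 1092.8, ∠ = arctan(738/806) ≈ 42.48°
pole (s+5): 5 + j738 → |·| = √(5²+738²) = √544669 ≈ 738.02, ∠ = arctan(738/5) ≈ 89.61°
pole (s+8): 8 + j738 → |·| = √(8²+738²) = √544708 ≈ 738.04, ∠ = arctan(738/8) ≈ 89.38°
pole at origin: |s| = 738, ∠ = 90.00° (in denominator)
|G| = 5 · 1092.8 / 4.0198e+08 ≈ 1.3593e-05
Gain = 20 log₁₀(1.3593e-05) ≈ -97.33 dB
∠G = 42.48° − 268.99° = -226.51° ≡ 133.49° (principal value)

-97.3 dB, 133.5°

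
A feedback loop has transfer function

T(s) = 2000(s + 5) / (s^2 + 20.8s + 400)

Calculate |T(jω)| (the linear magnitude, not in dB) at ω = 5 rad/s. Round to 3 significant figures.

At s = jω = j5:
zero (s+5): 5 + j5 → |·| = √(5²+5²) = √50 ≈ 7.0711, ∠ = arctan(5/5) ≈ 45.00°
quadratic: (j5)² + 20.8·j5 + 400 = 375 + j104 → |·| ≈ 389.15, ∠ ≈ 15.50°
|T| = 2000 · 7.0711 / 389.15 ≈ 36.341

36.3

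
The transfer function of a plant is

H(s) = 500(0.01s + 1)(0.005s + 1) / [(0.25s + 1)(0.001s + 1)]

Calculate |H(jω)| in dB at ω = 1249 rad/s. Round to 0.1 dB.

38.0 dB

At ω = 1249 rad/s:
zero (1 + j1249·0.01) = 1 + j12.49 → |·| ≈ 12.53, ∠ ≈ 85.42°
zero (1 + j1249·0.005) = 1 + j6.245 → |·| ≈ 6.3246, ∠ ≈ 80.90°
pole (1 + j1249·0.25) = 1 + j312.25 → |·| ≈ 312.25, ∠ ≈ 89.82°
pole (1 + j1249·0.001) = 1 + j1.249 → |·| ≈ 1.6, ∠ ≈ 51.32°
|H| = 500 · 12.53 · 6.3246 / (312.25 · 1.6) ≈ 79.311
Gain = 20 log₁₀(79.311) ≈ 37.99 dB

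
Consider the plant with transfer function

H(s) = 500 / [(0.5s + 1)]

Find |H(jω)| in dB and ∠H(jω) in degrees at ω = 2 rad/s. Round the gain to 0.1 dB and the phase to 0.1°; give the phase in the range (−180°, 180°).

At ω = 2 rad/s:
pole (1 + j2·0.5) = 1 + j1 → |·| ≈ 1.4142, ∠ ≈ 45.00°
|H| = 500 · 1 / (1.4142) ≈ 353.56
Gain = 20 log₁₀(353.56) ≈ 50.97 dB
∠H = (0°) − (45.00°) = -45.00°

51.0 dB, -45.0°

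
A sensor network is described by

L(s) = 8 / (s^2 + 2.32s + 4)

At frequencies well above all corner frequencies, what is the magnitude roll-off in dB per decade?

Each pole contributes −20 dB/decade at high frequency; each zero contributes +20 dB/decade.
Net: 0 zero(s) − 2 pole(s) → -40 dB/decade.

-40 dB/decade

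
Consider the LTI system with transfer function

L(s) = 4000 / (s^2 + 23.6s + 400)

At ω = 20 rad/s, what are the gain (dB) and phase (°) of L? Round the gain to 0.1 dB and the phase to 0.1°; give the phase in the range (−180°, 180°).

At s = jω = j20:
quadratic: (j20)² + 23.6·j20 + 400 = 0 + j472 → |·| ≈ 472, ∠ ≈ 90.00°
|L| = 4000 / 472 ≈ 8.4746
Gain = 20 log₁₀(8.4746) ≈ 18.56 dB
∠L = 0.00° − 90.00° = -90.00°

18.6 dB, -90.0°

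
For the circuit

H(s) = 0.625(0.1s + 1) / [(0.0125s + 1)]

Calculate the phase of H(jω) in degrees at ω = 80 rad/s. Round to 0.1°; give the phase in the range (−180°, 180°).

At ω = 80 rad/s:
zero (1 + j80·0.1) = 1 + j8 → |·| ≈ 8.0623, ∠ ≈ 82.87°
pole (1 + j80·0.0125) = 1 + j1 → |·| ≈ 1.4142, ∠ ≈ 45.00°
∠H = (82.87°) − (45.00°) = 37.87°

37.9°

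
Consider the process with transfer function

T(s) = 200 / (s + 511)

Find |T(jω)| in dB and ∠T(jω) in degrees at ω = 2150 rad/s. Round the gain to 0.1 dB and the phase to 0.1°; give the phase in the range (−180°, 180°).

-20.9 dB, -76.6°

Substitute s = j2150:
Numerator: 200 = 200 + j0
Denominator: (j2150) + 511 = 511 + j2150
|N| = √(200² + 0²) ≈ 200, ∠N ≈ 0.00°
|D| = √(511² + 2150²) ≈ 2209.9, ∠D ≈ 76.63°
|T| = 200 / 2209.9 ≈ 0.090502
Gain = 20 log₁₀(0.090502) ≈ -20.87 dB
∠T = 0.00° − 76.63° = -76.63°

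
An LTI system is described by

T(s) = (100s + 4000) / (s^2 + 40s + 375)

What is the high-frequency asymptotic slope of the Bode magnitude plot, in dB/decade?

Each pole contributes −20 dB/decade at high frequency; each zero contributes +20 dB/decade.
Net: 1 zero(s) − 2 pole(s) → -20 dB/decade.

-20 dB/decade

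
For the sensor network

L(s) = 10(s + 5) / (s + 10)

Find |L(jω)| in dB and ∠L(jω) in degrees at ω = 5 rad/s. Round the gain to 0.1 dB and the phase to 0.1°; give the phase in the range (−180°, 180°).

16.0 dB, 18.4°

At s = jω = j5:
zero (s+5): 5 + j5 → |·| = √(5²+5²) = √50 ≈ 7.0711, ∠ = arctan(5/5) ≈ 45.00°
pole (s+10): 10 + j5 → |·| = √(10²+5²) = √125 ≈ 11.18, ∠ = arctan(5/10) ≈ 26.57°
|L| = 10 · 7.0711 / 11.18 ≈ 6.3248
Gain = 20 log₁₀(6.3248) ≈ 16.02 dB
∠L = 45.00° − 26.57° = 18.43°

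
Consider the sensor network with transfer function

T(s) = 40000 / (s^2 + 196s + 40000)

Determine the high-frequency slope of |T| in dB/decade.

-40 dB/decade

Each pole contributes −20 dB/decade at high frequency; each zero contributes +20 dB/decade.
Net: 0 zero(s) − 2 pole(s) → -40 dB/decade.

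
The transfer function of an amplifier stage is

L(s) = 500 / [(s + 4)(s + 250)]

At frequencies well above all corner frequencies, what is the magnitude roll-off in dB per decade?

Each pole contributes −20 dB/decade at high frequency; each zero contributes +20 dB/decade.
Net: 0 zero(s) − 2 pole(s) → -40 dB/decade.

-40 dB/decade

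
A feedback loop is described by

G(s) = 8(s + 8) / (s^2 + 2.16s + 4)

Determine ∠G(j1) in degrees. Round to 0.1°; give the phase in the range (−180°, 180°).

At s = jω = j1:
zero (s+8): 8 + j1 → |·| = √(8²+1²) = √65 ≈ 8.0623, ∠ = arctan(1/8) ≈ 7.13°
quadratic: (j1)² + 2.16·j1 + 4 = 3 + j2.16 → |·| ≈ 3.6967, ∠ ≈ 35.75°
∠G = 7.13° − 35.75° = -28.62°

-28.6°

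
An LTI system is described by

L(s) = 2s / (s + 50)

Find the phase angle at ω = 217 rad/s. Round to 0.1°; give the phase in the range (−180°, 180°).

At s = jω = j217:
zero at origin: s = j217 → |·| = 217, ∠ = 90.00°
pole (s+50): 50 + j217 → |·| = √(50²+217²) = √49589 ≈ 222.69, ∠ = arctan(217/50) ≈ 77.02°
∠L = 90.00° − 77.02° = 12.98°

13.0°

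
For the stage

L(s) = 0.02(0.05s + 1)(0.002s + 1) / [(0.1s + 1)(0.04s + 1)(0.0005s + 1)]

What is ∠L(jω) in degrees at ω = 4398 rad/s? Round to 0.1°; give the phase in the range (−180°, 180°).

At ω = 4398 rad/s:
zero (1 + j4398·0.05) = 1 + j219.9 → |·| ≈ 219.9, ∠ ≈ 89.74°
zero (1 + j4398·0.002) = 1 + j8.796 → |·| ≈ 8.8527, ∠ ≈ 83.51°
pole (1 + j4398·0.1) = 1 + j439.8 → |·| ≈ 439.8, ∠ ≈ 89.87°
pole (1 + j4398·0.04) = 1 + j175.92 → |·| ≈ 175.92, ∠ ≈ 89.67°
pole (1 + j4398·0.0005) = 1 + j2.199 → |·| ≈ 2.4157, ∠ ≈ 65.55°
∠L = (89.74° + 83.51°) − (89.87° + 89.67° + 65.55°) = -71.84°

-71.8°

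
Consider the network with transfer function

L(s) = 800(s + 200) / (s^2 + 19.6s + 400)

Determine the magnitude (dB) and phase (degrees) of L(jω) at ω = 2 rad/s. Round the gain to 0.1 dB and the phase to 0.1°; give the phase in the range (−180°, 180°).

52.1 dB, -5.1°

At s = jω = j2:
zero (s+200): 200 + j2 → |·| = √(200²+2²) = √40004 ≈ 200.01, ∠ = arctan(2/200) ≈ 0.57°
quadratic: (j2)² + 19.6·j2 + 400 = 396 + j39.2 → |·| ≈ 397.94, ∠ ≈ 5.65°
|L| = 800 · 200.01 / 397.94 ≈ 402.09
Gain = 20 log₁₀(402.09) ≈ 52.09 dB
∠L = 0.57° − 5.65° = -5.08°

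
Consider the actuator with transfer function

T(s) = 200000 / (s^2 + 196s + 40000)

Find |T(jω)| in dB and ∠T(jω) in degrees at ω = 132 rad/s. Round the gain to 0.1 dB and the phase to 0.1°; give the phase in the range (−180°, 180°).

15.3 dB, -48.9°

At s = jω = j132:
quadratic: (j132)² + 196·j132 + 40000 = 22576 + j25872 → |·| ≈ 34337, ∠ ≈ 48.89°
|T| = 200000 / 34337 ≈ 5.8246
Gain = 20 log₁₀(5.8246) ≈ 15.31 dB
∠T = 0.00° − 48.89° = -48.89°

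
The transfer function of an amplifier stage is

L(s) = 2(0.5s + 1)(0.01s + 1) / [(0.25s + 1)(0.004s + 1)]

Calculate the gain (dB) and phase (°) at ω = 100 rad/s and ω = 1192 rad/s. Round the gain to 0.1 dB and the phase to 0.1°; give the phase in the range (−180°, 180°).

ω = 100: 14.4 dB, 24.3°; ω = 1192: 19.8 dB, 7.1°

At ω = 100 rad/s:
zero (1 + j100·0.5) = 1 + j50 → |·| ≈ 50.01, ∠ ≈ 88.85°
zero (1 + j100·0.01) = 1 + j1 → |·| ≈ 1.4142, ∠ ≈ 45.00°
pole (1 + j100·0.25) = 1 + j25 → |·| ≈ 25.02, ∠ ≈ 87.71°
pole (1 + j100·0.004) = 1 + j0.4 → |·| ≈ 1.077, ∠ ≈ 21.80°
|L| = 2 · 50.01 · 1.4142 / (25.02 · 1.077) ≈ 5.2492
Gain = 20 log₁₀(5.2492) ≈ 14.40 dB
∠L = (88.85° + 45.00°) − (87.71° + 21.80°) = 24.34°

At ω = 1192 rad/s:
zero (1 + j1192·0.5) = 1 + j596 → |·| ≈ 596, ∠ ≈ 89.90°
zero (1 + j1192·0.01) = 1 + j11.92 → |·| ≈ 11.962, ∠ ≈ 85.20°
pole (1 + j1192·0.25) = 1 + j298 → |·| ≈ 298, ∠ ≈ 89.81°
pole (1 + j1192·0.004) = 1 + j4.768 → |·| ≈ 4.8717, ∠ ≈ 78.15°
|L| = 2 · 596 · 11.962 / (298 · 4.8717) ≈ 9.8216
Gain = 20 log₁₀(9.8216) ≈ 19.84 dB
∠L = (89.90° + 85.20°) − (89.81° + 78.15°) = 7.14°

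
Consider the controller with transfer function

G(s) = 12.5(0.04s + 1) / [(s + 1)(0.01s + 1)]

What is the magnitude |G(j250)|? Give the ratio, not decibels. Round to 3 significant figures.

0.187

At ω = 250 rad/s:
zero (1 + j250·0.04) = 1 + j10 → |·| ≈ 10.05, ∠ ≈ 84.29°
pole (1 + j250·1) = 1 + j250 → |·| ≈ 250, ∠ ≈ 89.77°
pole (1 + j250·0.01) = 1 + j2.5 → |·| ≈ 2.6926, ∠ ≈ 68.20°
|G| = 12.5 · 10.05 / (250 · 2.6926) ≈ 0.18662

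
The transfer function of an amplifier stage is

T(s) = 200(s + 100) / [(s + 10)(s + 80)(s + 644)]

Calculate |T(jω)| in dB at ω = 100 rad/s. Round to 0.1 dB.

At s = jω = j100:
zero (s+100): 100 + j100 → |·| = √(100²+100²) = √20000 ≈ 141.42, ∠ = arctan(100/100) ≈ 45.00°
pole (s+10): 10 + j100 → |·| = √(10²+100²) = √10100 ≈ 100.5, ∠ = arctan(100/10) ≈ 84.29°
pole (s+80): 80 + j100 → |·| = √(80²+100²) = √16400 ≈ 128.06, ∠ = arctan(100/80) ≈ 51.34°
pole (s+644): 644 + j100 → |·| = √(644²+100²) = √424736 ≈ 651.72, ∠ = arctan(100/644) ≈ 8.83°
|T| = 200 · 141.42 / 8.3877e+06 ≈ 0.0033721
Gain = 20 log₁₀(0.0033721) ≈ -49.44 dB

-49.4 dB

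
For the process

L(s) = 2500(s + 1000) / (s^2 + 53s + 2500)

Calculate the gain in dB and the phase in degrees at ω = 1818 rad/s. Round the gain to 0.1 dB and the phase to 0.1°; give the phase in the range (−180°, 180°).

3.9 dB, -117.1°

At s = jω = j1818:
zero (s+1000): 1000 + j1818 → |·| = √(1000²+1818²) = √4305124 ≈ 2074.9, ∠ = arctan(1818/1000) ≈ 61.19°
quadratic: (j1818)² + 53·j1818 + 2500 = -3302624 + j96354 → |·| ≈ 3.304e+06, ∠ ≈ 178.33°
|L| = 2500 · 2074.9 / 3.304e+06 ≈ 1.57
Gain = 20 log₁₀(1.57) ≈ 3.92 dB
∠L = 61.19° − 178.33° = -117.14°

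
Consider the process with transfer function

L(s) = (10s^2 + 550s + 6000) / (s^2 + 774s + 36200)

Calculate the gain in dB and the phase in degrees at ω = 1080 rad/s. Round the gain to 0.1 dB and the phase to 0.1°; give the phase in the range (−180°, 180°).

Substitute s = j1080:
Numerator: 10(j1080)^2 + 550(j1080) + 6000 = -11658000 + j594000
Denominator: (j1080)^2 + 774(j1080) + 36200 = -1130200 + j835920
|N| = √(11658000² + 594000²) ≈ 1.1673e+07, ∠N ≈ 177.08°
|D| = √(1130200² + 835920²) ≈ 1.4057e+06, ∠D ≈ 143.51°
|L| = 1.1673e+07 / 1.4057e+06 ≈ 8.304
Gain = 20 log₁₀(8.304) ≈ 18.39 dB
∠L = 177.08° − 143.51° = 33.57°

18.4 dB, 33.6°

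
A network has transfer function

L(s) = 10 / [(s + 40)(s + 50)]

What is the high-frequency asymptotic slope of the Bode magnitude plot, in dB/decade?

Each pole contributes −20 dB/decade at high frequency; each zero contributes +20 dB/decade.
Net: 0 zero(s) − 2 pole(s) → -40 dB/decade.

-40 dB/decade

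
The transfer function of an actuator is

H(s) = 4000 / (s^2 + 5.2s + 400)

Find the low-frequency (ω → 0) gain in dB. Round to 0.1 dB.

20.0 dB

H(0) = 4000 / 400 = 10
20 log₁₀(10) ≈ 20.00 dB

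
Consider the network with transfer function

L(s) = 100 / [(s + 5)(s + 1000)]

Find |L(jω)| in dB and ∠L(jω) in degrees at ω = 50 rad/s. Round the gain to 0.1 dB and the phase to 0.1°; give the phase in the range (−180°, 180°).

-54.0 dB, -87.2°

At s = jω = j50:
pole (s+5): 5 + j50 → |·| = √(5²+50²) = √2525 ≈ 50.249, ∠ = arctan(50/5) ≈ 84.29°
pole (s+1000): 1000 + j50 → |·| = √(1000²+50²) = √1002500 ≈ 1001.2, ∠ = arctan(50/1000) ≈ 2.86°
|L| = 100 / 50309 ≈ 0.0019877
Gain = 20 log₁₀(0.0019877) ≈ -54.03 dB
∠L = 0.00° − 87.15° = -87.15°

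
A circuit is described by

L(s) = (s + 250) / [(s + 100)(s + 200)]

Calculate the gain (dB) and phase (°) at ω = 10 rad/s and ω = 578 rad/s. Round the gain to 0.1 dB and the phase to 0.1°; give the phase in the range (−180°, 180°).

At s = jω = j10:
zero (s+250): 250 + j10 → |·| = √(250²+10²) = √62600 ≈ 250.2, ∠ = arctan(10/250) ≈ 2.29°
pole (s+100): 100 + j10 → |·| = √(100²+10²) = √10100 ≈ 100.5, ∠ = arctan(10/100) ≈ 5.71°
pole (s+200): 200 + j10 → |·| = √(200²+10²) = √40100 ≈ 200.25, ∠ = arctan(10/200) ≈ 2.86°
|L| = 1 · 250.2 / 20125 ≈ 0.012432
Gain = 20 log₁₀(0.012432) ≈ -38.11 dB
∠L = 2.29° − 8.57° = -6.28°

At s = jω = j578:
zero (s+250): 250 + j578 → |·| = √(250²+578²) = √396584 ≈ 629.75, ∠ = arctan(578/250) ≈ 66.61°
pole (s+100): 100 + j578 → |·| = √(100²+578²) = √344084 ≈ 586.59, ∠ = arctan(578/100) ≈ 80.18°
pole (s+200): 200 + j578 → |·| = √(200²+578²) = √374084 ≈ 611.62, ∠ = arctan(578/200) ≈ 70.91°
|L| = 1 · 629.75 / 3.5877e+05 ≈ 0.0017553
Gain = 20 log₁₀(0.0017553) ≈ -55.11 dB
∠L = 66.61° − 151.09° = -84.48°

ω = 10: -38.1 dB, -6.3°; ω = 578: -55.1 dB, -84.5°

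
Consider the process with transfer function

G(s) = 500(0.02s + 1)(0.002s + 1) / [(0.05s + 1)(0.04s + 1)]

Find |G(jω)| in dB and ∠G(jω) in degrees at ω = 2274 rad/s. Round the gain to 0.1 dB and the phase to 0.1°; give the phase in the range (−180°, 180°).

At ω = 2274 rad/s:
zero (1 + j2274·0.02) = 1 + j45.48 → |·| ≈ 45.491, ∠ ≈ 88.74°
zero (1 + j2274·0.002) = 1 + j4.548 → |·| ≈ 4.6566, ∠ ≈ 77.60°
pole (1 + j2274·0.05) = 1 + j113.7 → |·| ≈ 113.7, ∠ ≈ 89.50°
pole (1 + j2274·0.04) = 1 + j90.96 → |·| ≈ 90.965, ∠ ≈ 89.37°
|G| = 500 · 45.491 · 4.6566 / (113.7 · 90.965) ≈ 10.241
Gain = 20 log₁₀(10.241) ≈ 20.21 dB
∠G = (88.74° + 77.60°) − (89.50° + 89.37°) = -12.53°

20.2 dB, -12.5°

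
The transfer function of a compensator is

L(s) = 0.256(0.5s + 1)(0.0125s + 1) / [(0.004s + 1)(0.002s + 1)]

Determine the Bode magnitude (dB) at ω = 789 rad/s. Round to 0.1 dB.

44.2 dB

At ω = 789 rad/s:
zero (1 + j789·0.5) = 1 + j394.5 → |·| ≈ 394.5, ∠ ≈ 89.85°
zero (1 + j789·0.0125) = 1 + j9.8625 → |·| ≈ 9.9131, ∠ ≈ 84.21°
pole (1 + j789·0.004) = 1 + j3.156 → |·| ≈ 3.3106, ∠ ≈ 72.42°
pole (1 + j789·0.002) = 1 + j1.578 → |·| ≈ 1.8682, ∠ ≈ 57.64°
|L| = 0.256 · 394.5 · 9.9131 / (3.3106 · 1.8682) ≈ 161.87
Gain = 20 log₁₀(161.87) ≈ 44.18 dB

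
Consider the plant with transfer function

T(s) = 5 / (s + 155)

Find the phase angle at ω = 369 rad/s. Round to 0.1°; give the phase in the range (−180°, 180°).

-67.2°

At s = jω = j369:
pole (s+155): 155 + j369 → |·| = √(155²+369²) = √160186 ≈ 400.23, ∠ = arctan(369/155) ≈ 67.21°
∠T = 0.00° − 67.21° = -67.21°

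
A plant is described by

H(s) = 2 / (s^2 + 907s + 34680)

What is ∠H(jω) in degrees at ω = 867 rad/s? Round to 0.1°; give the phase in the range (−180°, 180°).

-132.4°

Substitute s = j867:
Numerator: 2 = 2 + j0
Denominator: (j867)^2 + 907(j867) + 34680 = -717009 + j786369
|N| = √(2² + 0²) ≈ 2, ∠N ≈ 0.00°
|D| = √(717009² + 786369²) ≈ 1.0642e+06, ∠D ≈ 132.36°
∠H = 0.00° − 132.36° = -132.36°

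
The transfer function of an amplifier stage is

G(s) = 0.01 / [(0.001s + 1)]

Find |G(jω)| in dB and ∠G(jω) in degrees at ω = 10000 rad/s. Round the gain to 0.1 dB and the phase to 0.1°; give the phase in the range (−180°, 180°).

-60.0 dB, -84.3°

At ω = 10000 rad/s:
pole (1 + j10000·0.001) = 1 + j10 → |·| ≈ 10.05, ∠ ≈ 84.29°
|G| = 0.01 · 1 / (10.05) ≈ 0.00099502
Gain = 20 log₁₀(0.00099502) ≈ -60.04 dB
∠G = (0°) − (84.29°) = -84.29°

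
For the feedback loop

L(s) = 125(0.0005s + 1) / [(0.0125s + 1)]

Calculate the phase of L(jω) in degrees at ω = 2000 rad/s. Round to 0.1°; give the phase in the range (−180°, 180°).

At ω = 2000 rad/s:
zero (1 + j2000·0.0005) = 1 + j1 → |·| ≈ 1.4142, ∠ ≈ 45.00°
pole (1 + j2000·0.0125) = 1 + j25 → |·| ≈ 25.02, ∠ ≈ 87.71°
∠L = (45.00°) − (87.71°) = -42.71°

-42.7°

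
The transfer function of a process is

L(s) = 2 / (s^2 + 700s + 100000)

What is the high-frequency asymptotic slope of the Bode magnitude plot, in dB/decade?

Each pole contributes −20 dB/decade at high frequency; each zero contributes +20 dB/decade.
Net: 0 zero(s) − 2 pole(s) → -40 dB/decade.

-40 dB/decade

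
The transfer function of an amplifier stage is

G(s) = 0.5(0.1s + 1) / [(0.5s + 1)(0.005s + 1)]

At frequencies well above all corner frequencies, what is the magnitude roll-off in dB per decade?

-20 dB/decade

Each pole contributes −20 dB/decade at high frequency; each zero contributes +20 dB/decade.
Net: 1 zero(s) − 2 pole(s) → -20 dB/decade.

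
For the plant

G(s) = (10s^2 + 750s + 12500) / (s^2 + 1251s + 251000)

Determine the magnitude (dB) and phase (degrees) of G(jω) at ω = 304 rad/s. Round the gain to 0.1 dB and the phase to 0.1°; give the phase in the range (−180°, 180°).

7.2 dB, 98.6°

Substitute s = j304:
Numerator: 10(j304)^2 + 750(j304) + 12500 = -911660 + j228000
Denominator: (j304)^2 + 1251(j304) + 251000 = 158584 + j380304
|N| = √(911660² + 228000²) ≈ 9.3974e+05, ∠N ≈ 165.96°
|D| = √(158584² + 380304²) ≈ 4.1204e+05, ∠D ≈ 67.36°
|G| = 9.3974e+05 / 4.1204e+05 ≈ 2.2807
Gain = 20 log₁₀(2.2807) ≈ 7.16 dB
∠G = 165.96° − 67.36° = 98.60°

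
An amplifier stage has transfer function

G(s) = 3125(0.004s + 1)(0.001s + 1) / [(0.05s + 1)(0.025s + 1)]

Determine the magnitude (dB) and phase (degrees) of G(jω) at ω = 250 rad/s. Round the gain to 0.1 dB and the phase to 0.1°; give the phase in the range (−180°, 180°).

At ω = 250 rad/s:
zero (1 + j250·0.004) = 1 + j1 → |·| ≈ 1.4142, ∠ ≈ 45.00°
zero (1 + j250·0.001) = 1 + j0.25 → |·| ≈ 1.0308, ∠ ≈ 14.04°
pole (1 + j250·0.05) = 1 + j12.5 → |·| ≈ 12.54, ∠ ≈ 85.43°
pole (1 + j250·0.025) = 1 + j6.25 → |·| ≈ 6.3295, ∠ ≈ 80.91°
|G| = 3125 · 1.4142 · 1.0308 / (12.54 · 6.3295) ≈ 57.394
Gain = 20 log₁₀(57.394) ≈ 35.18 dB
∠G = (45.00° + 14.04°) − (85.43° + 80.91°) = -107.30°

35.2 dB, -107.3°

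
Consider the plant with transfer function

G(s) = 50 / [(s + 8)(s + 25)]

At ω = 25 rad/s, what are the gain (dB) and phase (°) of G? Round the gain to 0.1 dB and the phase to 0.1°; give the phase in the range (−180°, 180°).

-25.4 dB, -117.3°

At s = jω = j25:
pole (s+8): 8 + j25 → |·| = √(8²+25²) = √689 ≈ 26.249, ∠ = arctan(25/8) ≈ 72.26°
pole (s+25): 25 + j25 → |·| = √(25²+25²) = √1250 ≈ 35.355, ∠ = arctan(25/25) ≈ 45.00°
|G| = 50 / 928.03 ≈ 0.053878
Gain = 20 log₁₀(0.053878) ≈ -25.37 dB
∠G = 0.00° − 117.26° = -117.26°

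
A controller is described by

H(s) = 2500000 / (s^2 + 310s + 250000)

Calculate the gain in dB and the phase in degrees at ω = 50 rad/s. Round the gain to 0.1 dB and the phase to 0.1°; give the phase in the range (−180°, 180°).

20.1 dB, -3.6°

At s = jω = j50:
quadratic: (j50)² + 310·j50 + 250000 = 247500 + j15500 → |·| ≈ 2.4798e+05, ∠ ≈ 3.58°
|H| = 2500000 / 2.4798e+05 ≈ 10.081
Gain = 20 log₁₀(10.081) ≈ 20.07 dB
∠H = 0.00° − 3.58° = -3.58°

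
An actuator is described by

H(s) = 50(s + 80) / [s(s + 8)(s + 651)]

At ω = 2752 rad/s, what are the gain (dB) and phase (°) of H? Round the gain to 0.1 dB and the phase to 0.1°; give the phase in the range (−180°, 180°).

At s = jω = j2752:
zero (s+80): 80 + j2752 → |·| = √(80²+2752²) = √7579904 ≈ 2753.2, ∠ = arctan(2752/80) ≈ 88.33°
pole (s+8): 8 + j2752 → |·| = √(8²+2752²) = √7573568 ≈ 2752, ∠ = arctan(2752/8) ≈ 89.83°
pole (s+651): 651 + j2752 → |·| = √(651²+2752²) = √7997305 ≈ 2828, ∠ = arctan(2752/651) ≈ 76.69°
pole at origin: |s| = 2752, ∠ = 90.00° (in denominator)
|H| = 50 · 2753.2 / 2.1418e+10 ≈ 6.4273e-06
Gain = 20 log₁₀(6.4273e-06) ≈ -103.84 dB
∠H = 88.33° − 256.52° = -168.19°

-103.8 dB, -168.2°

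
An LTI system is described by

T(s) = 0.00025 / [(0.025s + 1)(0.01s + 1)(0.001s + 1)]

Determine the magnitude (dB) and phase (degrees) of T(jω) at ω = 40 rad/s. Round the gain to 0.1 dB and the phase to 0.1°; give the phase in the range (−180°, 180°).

-75.7 dB, -69.1°

At ω = 40 rad/s:
pole (1 + j40·0.025) = 1 + j1 → |·| ≈ 1.4142, ∠ ≈ 45.00°
pole (1 + j40·0.01) = 1 + j0.4 → |·| ≈ 1.077, ∠ ≈ 21.80°
pole (1 + j40·0.001) = 1 + j0.04 → |·| ≈ 1.0008, ∠ ≈ 2.29°
|T| = 0.00025 · 1 / (1.4142 · 1.077 · 1.0008) ≈ 0.00016401
Gain = 20 log₁₀(0.00016401) ≈ -75.70 dB
∠T = (0°) − (45.00° + 21.80° + 2.29°) = -69.09°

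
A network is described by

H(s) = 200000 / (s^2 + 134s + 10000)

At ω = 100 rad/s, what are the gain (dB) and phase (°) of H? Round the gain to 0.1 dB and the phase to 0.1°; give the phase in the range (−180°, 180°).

At s = jω = j100:
quadratic: (j100)² + 134·j100 + 10000 = 0 + j13400 → |·| ≈ 13400, ∠ ≈ 90.00°
|H| = 200000 / 13400 ≈ 14.925
Gain = 20 log₁₀(14.925) ≈ 23.48 dB
∠H = 0.00° − 90.00° = -90.00°

23.5 dB, -90.0°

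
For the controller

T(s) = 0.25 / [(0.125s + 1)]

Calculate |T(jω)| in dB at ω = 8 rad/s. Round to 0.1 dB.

At ω = 8 rad/s:
pole (1 + j8·0.125) = 1 + j1 → |·| ≈ 1.4142, ∠ ≈ 45.00°
|T| = 0.25 · 1 / (1.4142) ≈ 0.17678
Gain = 20 log₁₀(0.17678) ≈ -15.05 dB

-15.1 dB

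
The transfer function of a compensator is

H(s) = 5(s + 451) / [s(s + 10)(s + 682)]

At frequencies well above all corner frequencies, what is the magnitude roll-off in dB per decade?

-40 dB/decade

Each pole contributes −20 dB/decade at high frequency; each zero contributes +20 dB/decade.
Net: 1 zero(s) − 3 pole(s) → -40 dB/decade.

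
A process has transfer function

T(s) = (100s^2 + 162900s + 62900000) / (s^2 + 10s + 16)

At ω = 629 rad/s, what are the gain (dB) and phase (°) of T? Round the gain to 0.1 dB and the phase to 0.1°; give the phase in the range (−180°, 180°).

Substitute s = j629:
Numerator: 100(j629)^2 + 162900(j629) + 62900000 = 23335900 + j102464100
Denominator: (j629)^2 + 10(j629) + 16 = -395625 + j6290
|N| = √(23335900² + 102464100²) ≈ 1.0509e+08, ∠N ≈ 77.17°
|D| = √(395625² + 6290²) ≈ 3.9567e+05, ∠D ≈ 179.09°
|T| = 1.0509e+08 / 3.9567e+05 ≈ 265.6
Gain = 20 log₁₀(265.6) ≈ 48.48 dB
∠T = 77.17° − 179.09° = -101.92°

48.5 dB, -101.9°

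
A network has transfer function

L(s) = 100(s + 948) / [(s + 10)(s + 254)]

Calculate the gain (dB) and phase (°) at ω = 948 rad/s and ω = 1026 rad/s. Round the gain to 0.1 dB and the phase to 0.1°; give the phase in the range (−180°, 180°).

ω = 948: -16.8 dB, -119.4°; ω = 1026: -17.8 dB, -118.3°

At s = jω = j948:
zero (s+948): 948 + j948 → |·| = √(948²+948²) = √1797408 ≈ 1340.7, ∠ = arctan(948/948) ≈ 45.00°
pole (s+10): 10 + j948 → |·| = √(10²+948²) = √898804 ≈ 948.05, ∠ = arctan(948/10) ≈ 89.40°
pole (s+254): 254 + j948 → |·| = √(254²+948²) = √963220 ≈ 981.44, ∠ = arctan(948/254) ≈ 75.00°
|L| = 100 · 1340.7 / 9.3045e+05 ≈ 0.14409
Gain = 20 log₁₀(0.14409) ≈ -16.83 dB
∠L = 45.00° − 164.40° = -119.40°

At s = jω = j1026:
zero (s+948): 948 + j1026 → |·| = √(948²+1026²) = √1951380 ≈ 1396.9, ∠ = arctan(1026/948) ≈ 47.26°
pole (s+10): 10 + j1026 → |·| = √(10²+1026²) = √1052776 ≈ 1026, ∠ = arctan(1026/10) ≈ 89.44°
pole (s+254): 254 + j1026 → |·| = √(254²+1026²) = √1117192 ≈ 1057, ∠ = arctan(1026/254) ≈ 76.10°
|L| = 100 · 1396.9 / 1.0845e+06 ≈ 0.12881
Gain = 20 log₁₀(0.12881) ≈ -17.80 dB
∠L = 47.26° − 165.54° = -118.28°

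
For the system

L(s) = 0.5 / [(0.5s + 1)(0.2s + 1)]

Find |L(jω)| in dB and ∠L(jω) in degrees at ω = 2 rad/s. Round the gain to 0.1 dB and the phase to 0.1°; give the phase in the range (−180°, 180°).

-9.7 dB, -66.8°

At ω = 2 rad/s:
pole (1 + j2·0.5) = 1 + j1 → |·| ≈ 1.4142, ∠ ≈ 45.00°
pole (1 + j2·0.2) = 1 + j0.4 → |·| ≈ 1.077, ∠ ≈ 21.80°
|L| = 0.5 · 1 / (1.4142 · 1.077) ≈ 0.32828
Gain = 20 log₁₀(0.32828) ≈ -9.68 dB
∠L = (0°) − (45.00° + 21.80°) = -66.80°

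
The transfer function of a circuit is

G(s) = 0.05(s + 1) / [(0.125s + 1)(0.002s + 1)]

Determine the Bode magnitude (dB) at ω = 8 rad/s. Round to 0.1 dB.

At ω = 8 rad/s:
zero (1 + j8·1) = 1 + j8 → |·| ≈ 8.0623, ∠ ≈ 82.87°
pole (1 + j8·0.125) = 1 + j1 → |·| ≈ 1.4142, ∠ ≈ 45.00°
pole (1 + j8·0.002) = 1 + j0.016 → |·| ≈ 1.0001, ∠ ≈ 0.92°
|G| = 0.05 · 8.0623 / (1.4142 · 1.0001) ≈ 0.28502
Gain = 20 log₁₀(0.28502) ≈ -10.90 dB

-10.9 dB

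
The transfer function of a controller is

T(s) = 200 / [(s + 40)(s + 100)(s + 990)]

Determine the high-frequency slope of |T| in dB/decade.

Each pole contributes −20 dB/decade at high frequency; each zero contributes +20 dB/decade.
Net: 0 zero(s) − 3 pole(s) → -60 dB/decade.

-60 dB/decade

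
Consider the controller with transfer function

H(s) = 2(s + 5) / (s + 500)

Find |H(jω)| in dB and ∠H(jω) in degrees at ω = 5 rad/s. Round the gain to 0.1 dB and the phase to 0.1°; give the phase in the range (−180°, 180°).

At s = jω = j5:
zero (s+5): 5 + j5 → |·| = √(5²+5²) = √50 ≈ 7.0711, ∠ = arctan(5/5) ≈ 45.00°
pole (s+500): 500 + j5 → |·| = √(500²+5²) = √250025 ≈ 500.02, ∠ = arctan(5/500) ≈ 0.57°
|H| = 2 · 7.0711 / 500.02 ≈ 0.028283
Gain = 20 log₁₀(0.028283) ≈ -30.97 dB
∠H = 45.00° − 0.57° = 44.43°

-31.0 dB, 44.4°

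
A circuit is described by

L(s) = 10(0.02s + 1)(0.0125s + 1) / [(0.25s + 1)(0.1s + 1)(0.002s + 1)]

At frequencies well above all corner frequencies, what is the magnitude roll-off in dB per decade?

Each pole contributes −20 dB/decade at high frequency; each zero contributes +20 dB/decade.
Net: 2 zero(s) − 3 pole(s) → -20 dB/decade.

-20 dB/decade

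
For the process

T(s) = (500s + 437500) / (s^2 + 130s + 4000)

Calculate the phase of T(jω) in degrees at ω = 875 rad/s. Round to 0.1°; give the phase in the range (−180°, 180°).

Substitute s = j875:
Numerator: 500(j875) + 437500 = 437500 + j437500
Denominator: (j875)^2 + 130(j875) + 4000 = -761625 + j113750
|N| = √(437500² + 437500²) ≈ 6.1872e+05, ∠N ≈ 45.00°
|D| = √(761625² + 113750²) ≈ 7.7007e+05, ∠D ≈ 171.51°
∠T = 45.00° − 171.51° = -126.51°

-126.5°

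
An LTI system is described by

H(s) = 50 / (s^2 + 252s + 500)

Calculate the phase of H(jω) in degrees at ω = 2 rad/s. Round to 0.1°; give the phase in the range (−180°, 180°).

Substitute s = j2:
Numerator: 50 = 50 + j0
Denominator: (j2)^2 + 252(j2) + 500 = 496 + j504
|N| = √(50² + 0²) ≈ 50, ∠N ≈ 0.00°
|D| = √(496² + 504²) ≈ 707.13, ∠D ≈ 45.46°
∠H = 0.00° − 45.46° = -45.46°

-45.5°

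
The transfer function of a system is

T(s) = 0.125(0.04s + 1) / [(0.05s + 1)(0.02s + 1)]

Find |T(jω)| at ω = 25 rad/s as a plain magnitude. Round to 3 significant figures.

At ω = 25 rad/s:
zero (1 + j25·0.04) = 1 + j1 → |·| ≈ 1.4142, ∠ ≈ 45.00°
pole (1 + j25·0.05) = 1 + j1.25 → |·| ≈ 1.6008, ∠ ≈ 51.34°
pole (1 + j25·0.02) = 1 + j0.5 → |·| ≈ 1.118, ∠ ≈ 26.57°
|T| = 0.125 · 1.4142 / (1.6008 · 1.118) ≈ 0.098774

0.0988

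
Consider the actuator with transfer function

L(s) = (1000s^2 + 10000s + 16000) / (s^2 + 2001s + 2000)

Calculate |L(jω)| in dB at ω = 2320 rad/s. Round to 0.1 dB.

57.6 dB

Substitute s = j2320:
Numerator: 1000(j2320)^2 + 10000(j2320) + 16000 = -5382384000 + j23200000
Denominator: (j2320)^2 + 2001(j2320) + 2000 = -5380400 + j4642320
|N| = √(5382384000² + 23200000²) ≈ 5.3824e+09, ∠N ≈ 179.75°
|D| = √(5380400² + 4642320²) ≈ 7.1063e+06, ∠D ≈ 139.21°
|L| = 5.3824e+09 / 7.1063e+06 ≈ 757.41
Gain = 20 log₁₀(757.41) ≈ 57.59 dB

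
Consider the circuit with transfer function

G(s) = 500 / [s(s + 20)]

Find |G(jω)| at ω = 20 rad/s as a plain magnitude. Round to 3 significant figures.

0.884

At s = jω = j20:
pole (s+20): 20 + j20 → |·| = √(20²+20²) = √800 ≈ 28.284, ∠ = arctan(20/20) ≈ 45.00°
pole at origin: |s| = 20, ∠ = 90.00° (in denominator)
|G| = 500 / 565.68 ≈ 0.88389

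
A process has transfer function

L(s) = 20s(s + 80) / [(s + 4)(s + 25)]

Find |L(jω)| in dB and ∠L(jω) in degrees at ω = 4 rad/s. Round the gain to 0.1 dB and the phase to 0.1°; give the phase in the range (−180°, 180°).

33.0 dB, 38.8°

At s = jω = j4:
zero (s+80): 80 + j4 → |·| = √(80²+4²) = √6416 ≈ 80.1, ∠ = arctan(4/80) ≈ 2.86°
zero at origin: s = j4 → |·| = 4, ∠ = 90.00°
pole (s+4): 4 + j4 → |·| = √(4²+4²) = √32 ≈ 5.6569, ∠ = arctan(4/4) ≈ 45.00°
pole (s+25): 25 + j4 → |·| = √(25²+4²) = √641 ≈ 25.318, ∠ = arctan(4/25) ≈ 9.09°
|L| = 20 · 320.4 / 143.22 ≈ 44.742
Gain = 20 log₁₀(44.742) ≈ 33.01 dB
∠L = 92.86° − 54.09° = 38.77°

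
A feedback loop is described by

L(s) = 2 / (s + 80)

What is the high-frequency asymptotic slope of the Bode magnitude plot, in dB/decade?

-20 dB/decade

Each pole contributes −20 dB/decade at high frequency; each zero contributes +20 dB/decade.
Net: 0 zero(s) − 1 pole(s) → -20 dB/decade.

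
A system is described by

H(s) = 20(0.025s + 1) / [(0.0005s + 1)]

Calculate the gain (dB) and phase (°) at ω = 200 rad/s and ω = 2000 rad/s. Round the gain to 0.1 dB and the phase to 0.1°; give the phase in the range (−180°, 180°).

ω = 200: 40.1 dB, 73.0°; ω = 2000: 57.0 dB, 43.9°

At ω = 200 rad/s:
zero (1 + j200·0.025) = 1 + j5 → |·| ≈ 5.099, ∠ ≈ 78.69°
pole (1 + j200·0.0005) = 1 + j0.1 → |·| ≈ 1.005, ∠ ≈ 5.71°
|H| = 20 · 5.099 / (1.005) ≈ 101.47
Gain = 20 log₁₀(101.47) ≈ 40.13 dB
∠H = (78.69°) − (5.71°) = 72.98°

At ω = 2000 rad/s:
zero (1 + j2000·0.025) = 1 + j50 → |·| ≈ 50.01, ∠ ≈ 88.85°
pole (1 + j2000·0.0005) = 1 + j1 → |·| ≈ 1.4142, ∠ ≈ 45.00°
|H| = 20 · 50.01 / (1.4142) ≈ 707.25
Gain = 20 log₁₀(707.25) ≈ 56.99 dB
∠H = (88.85°) − (45.00°) = 43.85°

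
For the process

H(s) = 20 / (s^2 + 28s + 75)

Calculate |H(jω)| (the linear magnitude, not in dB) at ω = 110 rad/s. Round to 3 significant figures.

0.00161

Substitute s = j110:
Numerator: 20 = 20 + j0
Denominator: (j110)^2 + 28(j110) + 75 = -12025 + j3080
|N| = √(20² + 0²) ≈ 20, ∠N ≈ 0.00°
|D| = √(12025² + 3080²) ≈ 12413, ∠D ≈ 165.63°
|H| = 20 / 12413 ≈ 0.0016112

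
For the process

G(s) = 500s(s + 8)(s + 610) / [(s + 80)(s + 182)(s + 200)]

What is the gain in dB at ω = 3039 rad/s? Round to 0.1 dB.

54.1 dB

At s = jω = j3039:
zero (s+8): 8 + j3039 → |·| = √(8²+3039²) = √9235585 ≈ 3039, ∠ = arctan(3039/8) ≈ 89.85°
zero (s+610): 610 + j3039 → |·| = √(610²+3039²) = √9607621 ≈ 3099.6, ∠ = arctan(3039/610) ≈ 78.65°
zero at origin: s = j3039 → |·| = 3039, ∠ = 90.00°
pole (s+80): 80 + j3039 → |·| = √(80²+3039²) = √9241921 ≈ 3040.1, ∠ = arctan(3039/80) ≈ 88.49°
pole (s+182): 182 + j3039 → |·| = √(182²+3039²) = √9268645 ≈ 3044.4, ∠ = arctan(3039/182) ≈ 86.57°
pole (s+200): 200 + j3039 → |·| = √(200²+3039²) = √9275521 ≈ 3045.6, ∠ = arctan(3039/200) ≈ 86.23°
|G| = 500 · 2.8626e+10 / 2.8188e+10 ≈ 507.77
Gain = 20 log₁₀(507.77) ≈ 54.11 dB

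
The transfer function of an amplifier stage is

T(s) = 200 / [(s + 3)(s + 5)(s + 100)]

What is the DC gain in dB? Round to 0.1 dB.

-17.5 dB

T(0) = 200 / (3·5·100) ≈ 0.13333
20 log₁₀(0.13333) ≈ -17.50 dB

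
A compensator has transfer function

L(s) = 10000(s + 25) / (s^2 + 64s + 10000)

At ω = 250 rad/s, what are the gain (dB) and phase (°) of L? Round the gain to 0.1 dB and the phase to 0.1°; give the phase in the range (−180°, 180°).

33.2 dB, -78.8°

At s = jω = j250:
zero (s+25): 25 + j250 → |·| = √(25²+250²) = √63125 ≈ 251.25, ∠ = arctan(250/25) ≈ 84.29°
quadratic: (j250)² + 64·j250 + 10000 = -52500 + j16000 → |·| ≈ 54884, ∠ ≈ 163.05°
|L| = 10000 · 251.25 / 54884 ≈ 45.778
Gain = 20 log₁₀(45.778) ≈ 33.21 dB
∠L = 84.29° − 163.05° = -78.76°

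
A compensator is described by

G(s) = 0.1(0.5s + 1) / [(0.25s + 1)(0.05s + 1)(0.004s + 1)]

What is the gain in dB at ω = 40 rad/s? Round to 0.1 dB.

-21.1 dB

At ω = 40 rad/s:
zero (1 + j40·0.5) = 1 + j20 → |·| ≈ 20.025, ∠ ≈ 87.14°
pole (1 + j40·0.25) = 1 + j10 → |·| ≈ 10.05, ∠ ≈ 84.29°
pole (1 + j40·0.05) = 1 + j2 → |·| ≈ 2.2361, ∠ ≈ 63.43°
pole (1 + j40·0.004) = 1 + j0.16 → |·| ≈ 1.0127, ∠ ≈ 9.09°
|G| = 0.1 · 20.025 / (10.05 · 2.2361 · 1.0127) ≈ 0.08799
Gain = 20 log₁₀(0.08799) ≈ -21.11 dB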